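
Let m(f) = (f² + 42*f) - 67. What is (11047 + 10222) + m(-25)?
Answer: 20777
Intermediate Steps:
m(f) = -67 + f² + 42*f
(11047 + 10222) + m(-25) = (11047 + 10222) + (-67 + (-25)² + 42*(-25)) = 21269 + (-67 + 625 - 1050) = 21269 - 492 = 20777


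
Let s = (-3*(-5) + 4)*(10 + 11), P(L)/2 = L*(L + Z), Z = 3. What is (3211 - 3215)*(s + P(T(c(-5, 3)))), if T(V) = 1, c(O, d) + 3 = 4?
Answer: -1628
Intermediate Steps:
c(O, d) = 1 (c(O, d) = -3 + 4 = 1)
P(L) = 2*L*(3 + L) (P(L) = 2*(L*(L + 3)) = 2*(L*(3 + L)) = 2*L*(3 + L))
s = 399 (s = (15 + 4)*21 = 19*21 = 399)
(3211 - 3215)*(s + P(T(c(-5, 3)))) = (3211 - 3215)*(399 + 2*1*(3 + 1)) = -4*(399 + 2*1*4) = -4*(399 + 8) = -4*407 = -1628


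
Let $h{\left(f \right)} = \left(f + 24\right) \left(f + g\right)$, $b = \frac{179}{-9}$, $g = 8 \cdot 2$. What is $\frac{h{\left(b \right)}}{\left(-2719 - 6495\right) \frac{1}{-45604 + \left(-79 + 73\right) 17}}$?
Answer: $- \frac{29594635}{373167} \approx -79.307$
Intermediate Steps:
$g = 16$
$b = - \frac{179}{9}$ ($b = 179 \left(- \frac{1}{9}\right) = - \frac{179}{9} \approx -19.889$)
$h{\left(f \right)} = \left(16 + f\right) \left(24 + f\right)$ ($h{\left(f \right)} = \left(f + 24\right) \left(f + 16\right) = \left(24 + f\right) \left(16 + f\right) = \left(16 + f\right) \left(24 + f\right)$)
$\frac{h{\left(b \right)}}{\left(-2719 - 6495\right) \frac{1}{-45604 + \left(-79 + 73\right) 17}} = \frac{384 + \left(- \frac{179}{9}\right)^{2} + 40 \left(- \frac{179}{9}\right)}{\left(-2719 - 6495\right) \frac{1}{-45604 + \left(-79 + 73\right) 17}} = \frac{384 + \frac{32041}{81} - \frac{7160}{9}}{\left(-9214\right) \frac{1}{-45604 - 102}} = - \frac{1295}{81 \left(- \frac{9214}{-45604 - 102}\right)} = - \frac{1295}{81 \left(- \frac{9214}{-45706}\right)} = - \frac{1295}{81 \left(\left(-9214\right) \left(- \frac{1}{45706}\right)\right)} = - \frac{1295}{81 \cdot \frac{4607}{22853}} = \left(- \frac{1295}{81}\right) \frac{22853}{4607} = - \frac{29594635}{373167}$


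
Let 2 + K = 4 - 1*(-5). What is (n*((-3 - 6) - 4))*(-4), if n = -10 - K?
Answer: -884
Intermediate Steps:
K = 7 (K = -2 + (4 - 1*(-5)) = -2 + (4 + 5) = -2 + 9 = 7)
n = -17 (n = -10 - 1*7 = -10 - 7 = -17)
(n*((-3 - 6) - 4))*(-4) = -17*((-3 - 6) - 4)*(-4) = -17*(-9 - 4)*(-4) = -17*(-13)*(-4) = 221*(-4) = -884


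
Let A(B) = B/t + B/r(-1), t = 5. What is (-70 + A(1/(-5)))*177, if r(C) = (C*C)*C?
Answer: -309042/25 ≈ -12362.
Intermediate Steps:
r(C) = C³ (r(C) = C²*C = C³)
A(B) = -4*B/5 (A(B) = B/5 + B/((-1)³) = B*(⅕) + B/(-1) = B/5 + B*(-1) = B/5 - B = -4*B/5)
(-70 + A(1/(-5)))*177 = (-70 - ⅘/(-5))*177 = (-70 - ⅘*(-⅕))*177 = (-70 + 4/25)*177 = -1746/25*177 = -309042/25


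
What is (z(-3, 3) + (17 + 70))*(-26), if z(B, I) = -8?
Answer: -2054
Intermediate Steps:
(z(-3, 3) + (17 + 70))*(-26) = (-8 + (17 + 70))*(-26) = (-8 + 87)*(-26) = 79*(-26) = -2054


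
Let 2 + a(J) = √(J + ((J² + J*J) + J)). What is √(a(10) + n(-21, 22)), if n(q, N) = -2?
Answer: √(-4 + 2*√55) ≈ 3.2913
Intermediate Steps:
a(J) = -2 + √(2*J + 2*J²) (a(J) = -2 + √(J + ((J² + J*J) + J)) = -2 + √(J + ((J² + J²) + J)) = -2 + √(J + (2*J² + J)) = -2 + √(J + (J + 2*J²)) = -2 + √(2*J + 2*J²))
√(a(10) + n(-21, 22)) = √((-2 + √2*√(10*(1 + 10))) - 2) = √((-2 + √2*√(10*11)) - 2) = √((-2 + √2*√110) - 2) = √((-2 + 2*√55) - 2) = √(-4 + 2*√55)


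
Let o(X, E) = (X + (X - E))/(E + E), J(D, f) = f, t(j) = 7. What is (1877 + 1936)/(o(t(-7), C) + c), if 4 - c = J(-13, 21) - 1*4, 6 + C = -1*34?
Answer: -152520/547 ≈ -278.83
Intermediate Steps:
C = -40 (C = -6 - 1*34 = -6 - 34 = -40)
o(X, E) = (-E + 2*X)/(2*E) (o(X, E) = (-E + 2*X)/((2*E)) = (-E + 2*X)*(1/(2*E)) = (-E + 2*X)/(2*E))
c = -13 (c = 4 - (21 - 1*4) = 4 - (21 - 4) = 4 - 1*17 = 4 - 17 = -13)
(1877 + 1936)/(o(t(-7), C) + c) = (1877 + 1936)/((7 - 1/2*(-40))/(-40) - 13) = 3813/(-(7 + 20)/40 - 13) = 3813/(-1/40*27 - 13) = 3813/(-27/40 - 13) = 3813/(-547/40) = 3813*(-40/547) = -152520/547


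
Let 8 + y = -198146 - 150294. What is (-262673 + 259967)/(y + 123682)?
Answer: 451/37461 ≈ 0.012039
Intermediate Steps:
y = -348448 (y = -8 + (-198146 - 150294) = -8 - 348440 = -348448)
(-262673 + 259967)/(y + 123682) = (-262673 + 259967)/(-348448 + 123682) = -2706/(-224766) = -2706*(-1/224766) = 451/37461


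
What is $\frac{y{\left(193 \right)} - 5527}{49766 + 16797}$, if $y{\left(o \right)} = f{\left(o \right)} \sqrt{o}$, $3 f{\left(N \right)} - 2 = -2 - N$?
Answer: $- \frac{5527}{66563} - \frac{193 \sqrt{193}}{199689} \approx -0.096461$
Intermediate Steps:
$f{\left(N \right)} = - \frac{N}{3}$ ($f{\left(N \right)} = \frac{2}{3} + \frac{-2 - N}{3} = \frac{2}{3} - \left(\frac{2}{3} + \frac{N}{3}\right) = - \frac{N}{3}$)
$y{\left(o \right)} = - \frac{o^{\frac{3}{2}}}{3}$ ($y{\left(o \right)} = - \frac{o}{3} \sqrt{o} = - \frac{o^{\frac{3}{2}}}{3}$)
$\frac{y{\left(193 \right)} - 5527}{49766 + 16797} = \frac{- \frac{193^{\frac{3}{2}}}{3} - 5527}{49766 + 16797} = \frac{- \frac{193 \sqrt{193}}{3} - 5527}{66563} = \left(- \frac{193 \sqrt{193}}{3} - 5527\right) \frac{1}{66563} = \left(-5527 - \frac{193 \sqrt{193}}{3}\right) \frac{1}{66563} = - \frac{5527}{66563} - \frac{193 \sqrt{193}}{199689}$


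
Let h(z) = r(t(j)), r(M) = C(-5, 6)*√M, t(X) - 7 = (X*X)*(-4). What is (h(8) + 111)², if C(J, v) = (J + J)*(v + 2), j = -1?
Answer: 31521 - 17760*√3 ≈ 759.78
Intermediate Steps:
t(X) = 7 - 4*X² (t(X) = 7 + (X*X)*(-4) = 7 + X²*(-4) = 7 - 4*X²)
C(J, v) = 2*J*(2 + v) (C(J, v) = (2*J)*(2 + v) = 2*J*(2 + v))
r(M) = -80*√M (r(M) = (2*(-5)*(2 + 6))*√M = (2*(-5)*8)*√M = -80*√M)
h(z) = -80*√3 (h(z) = -80*√(7 - 4*(-1)²) = -80*√(7 - 4*1) = -80*√(7 - 4) = -80*√3)
(h(8) + 111)² = (-80*√3 + 111)² = (111 - 80*√3)²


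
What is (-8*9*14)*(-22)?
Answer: 22176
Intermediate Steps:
(-8*9*14)*(-22) = -72*14*(-22) = -1008*(-22) = 22176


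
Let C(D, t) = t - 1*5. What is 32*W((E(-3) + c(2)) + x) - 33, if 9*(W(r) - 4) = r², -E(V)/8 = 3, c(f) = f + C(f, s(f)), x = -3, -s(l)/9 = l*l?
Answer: 15583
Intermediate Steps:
s(l) = -9*l² (s(l) = -9*l*l = -9*l²)
C(D, t) = -5 + t (C(D, t) = t - 5 = -5 + t)
c(f) = -5 + f - 9*f² (c(f) = f + (-5 - 9*f²) = -5 + f - 9*f²)
E(V) = -24 (E(V) = -8*3 = -24)
W(r) = 4 + r²/9
32*W((E(-3) + c(2)) + x) - 33 = 32*(4 + ((-24 + (-5 + 2 - 9*2²)) - 3)²/9) - 33 = 32*(4 + ((-24 + (-5 + 2 - 9*4)) - 3)²/9) - 33 = 32*(4 + ((-24 + (-5 + 2 - 36)) - 3)²/9) - 33 = 32*(4 + ((-24 - 39) - 3)²/9) - 33 = 32*(4 + (-63 - 3)²/9) - 33 = 32*(4 + (⅑)*(-66)²) - 33 = 32*(4 + (⅑)*4356) - 33 = 32*(4 + 484) - 33 = 32*488 - 33 = 15616 - 33 = 15583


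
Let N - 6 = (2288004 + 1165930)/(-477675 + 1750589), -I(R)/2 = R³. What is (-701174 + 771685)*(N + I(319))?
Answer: -2913586578717648687/636457 ≈ -4.5778e+12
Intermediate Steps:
I(R) = -2*R³
N = 5545709/636457 (N = 6 + (2288004 + 1165930)/(-477675 + 1750589) = 6 + 3453934/1272914 = 6 + 3453934*(1/1272914) = 6 + 1726967/636457 = 5545709/636457 ≈ 8.7134)
(-701174 + 771685)*(N + I(319)) = (-701174 + 771685)*(5545709/636457 - 2*319³) = 70511*(5545709/636457 - 2*32461759) = 70511*(5545709/636457 - 64923518) = 70511*(-41321021950017/636457) = -2913586578717648687/636457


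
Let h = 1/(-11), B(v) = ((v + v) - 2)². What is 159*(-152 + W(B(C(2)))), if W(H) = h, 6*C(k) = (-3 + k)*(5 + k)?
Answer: -266007/11 ≈ -24182.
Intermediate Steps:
C(k) = (-3 + k)*(5 + k)/6 (C(k) = ((-3 + k)*(5 + k))/6 = (-3 + k)*(5 + k)/6)
B(v) = (-2 + 2*v)² (B(v) = (2*v - 2)² = (-2 + 2*v)²)
h = -1/11 ≈ -0.090909
W(H) = -1/11
159*(-152 + W(B(C(2)))) = 159*(-152 - 1/11) = 159*(-1673/11) = -266007/11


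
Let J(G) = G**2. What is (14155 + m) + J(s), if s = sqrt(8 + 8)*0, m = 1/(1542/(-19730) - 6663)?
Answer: 930426060365/65731266 ≈ 14155.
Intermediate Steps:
m = -9865/65731266 (m = 1/(1542*(-1/19730) - 6663) = 1/(-771/9865 - 6663) = 1/(-65731266/9865) = -9865/65731266 ≈ -0.00015008)
s = 0 (s = sqrt(16)*0 = 4*0 = 0)
(14155 + m) + J(s) = (14155 - 9865/65731266) + 0**2 = 930426060365/65731266 + 0 = 930426060365/65731266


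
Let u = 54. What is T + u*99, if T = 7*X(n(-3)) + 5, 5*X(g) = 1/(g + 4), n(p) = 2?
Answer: 160537/30 ≈ 5351.2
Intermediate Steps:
X(g) = 1/(5*(4 + g)) (X(g) = 1/(5*(g + 4)) = 1/(5*(4 + g)))
T = 157/30 (T = 7*(1/(5*(4 + 2))) + 5 = 7*((⅕)/6) + 5 = 7*((⅕)*(⅙)) + 5 = 7*(1/30) + 5 = 7/30 + 5 = 157/30 ≈ 5.2333)
T + u*99 = 157/30 + 54*99 = 157/30 + 5346 = 160537/30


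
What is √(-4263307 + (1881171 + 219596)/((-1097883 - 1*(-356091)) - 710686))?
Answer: I*√8994269174349671214/1452478 ≈ 2064.8*I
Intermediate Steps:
√(-4263307 + (1881171 + 219596)/((-1097883 - 1*(-356091)) - 710686)) = √(-4263307 + 2100767/((-1097883 + 356091) - 710686)) = √(-4263307 + 2100767/(-741792 - 710686)) = √(-4263307 + 2100767/(-1452478)) = √(-4263307 + 2100767*(-1/1452478)) = √(-4263307 - 2100767/1452478) = √(-6192361725513/1452478) = I*√8994269174349671214/1452478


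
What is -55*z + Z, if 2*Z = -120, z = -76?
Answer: 4120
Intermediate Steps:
Z = -60 (Z = (½)*(-120) = -60)
-55*z + Z = -55*(-76) - 60 = 4180 - 60 = 4120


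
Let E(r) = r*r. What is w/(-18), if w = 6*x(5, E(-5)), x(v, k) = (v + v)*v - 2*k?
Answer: 0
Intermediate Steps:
E(r) = r**2
x(v, k) = -2*k + 2*v**2 (x(v, k) = (2*v)*v - 2*k = 2*v**2 - 2*k = -2*k + 2*v**2)
w = 0 (w = 6*(-2*(-5)**2 + 2*5**2) = 6*(-2*25 + 2*25) = 6*(-50 + 50) = 6*0 = 0)
w/(-18) = 0/(-18) = -1/18*0 = 0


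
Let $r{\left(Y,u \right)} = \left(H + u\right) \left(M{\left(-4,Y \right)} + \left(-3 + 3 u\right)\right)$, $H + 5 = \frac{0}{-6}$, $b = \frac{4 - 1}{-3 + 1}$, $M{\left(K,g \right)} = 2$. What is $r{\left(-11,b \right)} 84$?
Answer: $3003$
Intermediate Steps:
$b = - \frac{3}{2}$ ($b = \frac{3}{-2} = 3 \left(- \frac{1}{2}\right) = - \frac{3}{2} \approx -1.5$)
$H = -5$ ($H = -5 + \frac{0}{-6} = -5 + 0 \left(- \frac{1}{6}\right) = -5 + 0 = -5$)
$r{\left(Y,u \right)} = \left(-1 + 3 u\right) \left(-5 + u\right)$ ($r{\left(Y,u \right)} = \left(-5 + u\right) \left(2 + \left(-3 + 3 u\right)\right) = \left(-5 + u\right) \left(-1 + 3 u\right) = \left(-1 + 3 u\right) \left(-5 + u\right)$)
$r{\left(-11,b \right)} 84 = \left(5 - -24 + 3 \left(- \frac{3}{2}\right)^{2}\right) 84 = \left(5 + 24 + 3 \cdot \frac{9}{4}\right) 84 = \left(5 + 24 + \frac{27}{4}\right) 84 = \frac{143}{4} \cdot 84 = 3003$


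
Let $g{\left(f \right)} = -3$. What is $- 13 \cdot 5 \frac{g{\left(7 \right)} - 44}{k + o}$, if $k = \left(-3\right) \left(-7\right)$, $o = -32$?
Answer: $- \frac{3055}{11} \approx -277.73$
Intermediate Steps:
$k = 21$
$- 13 \cdot 5 \frac{g{\left(7 \right)} - 44}{k + o} = - 13 \cdot 5 \frac{-3 - 44}{21 - 32} = - 65 \left(- \frac{47}{-11}\right) = - 65 \left(\left(-47\right) \left(- \frac{1}{11}\right)\right) = - \frac{65 \cdot 47}{11} = \left(-1\right) \frac{3055}{11} = - \frac{3055}{11}$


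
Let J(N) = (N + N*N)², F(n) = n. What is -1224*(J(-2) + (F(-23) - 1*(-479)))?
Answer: -563040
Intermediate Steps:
J(N) = (N + N²)²
-1224*(J(-2) + (F(-23) - 1*(-479))) = -1224*((-2)²*(1 - 2)² + (-23 - 1*(-479))) = -1224*(4*(-1)² + (-23 + 479)) = -1224*(4*1 + 456) = -1224*(4 + 456) = -1224*460 = -563040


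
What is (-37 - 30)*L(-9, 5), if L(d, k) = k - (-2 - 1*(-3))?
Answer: -268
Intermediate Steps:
L(d, k) = -1 + k (L(d, k) = k - (-2 + 3) = k - 1*1 = k - 1 = -1 + k)
(-37 - 30)*L(-9, 5) = (-37 - 30)*(-1 + 5) = -67*4 = -268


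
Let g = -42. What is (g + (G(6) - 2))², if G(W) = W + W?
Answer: 1024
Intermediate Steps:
G(W) = 2*W
(g + (G(6) - 2))² = (-42 + (2*6 - 2))² = (-42 + (12 - 2))² = (-42 + 10)² = (-32)² = 1024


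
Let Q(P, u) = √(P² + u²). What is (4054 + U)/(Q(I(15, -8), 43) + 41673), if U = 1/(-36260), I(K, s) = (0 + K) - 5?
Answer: 6125849279247/62970456894800 - 146998039*√1949/62970456894800 ≈ 0.097178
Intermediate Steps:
I(K, s) = -5 + K (I(K, s) = K - 5 = -5 + K)
U = -1/36260 ≈ -2.7579e-5
(4054 + U)/(Q(I(15, -8), 43) + 41673) = (4054 - 1/36260)/(√((-5 + 15)² + 43²) + 41673) = 146998039/(36260*(√(10² + 1849) + 41673)) = 146998039/(36260*(√(100 + 1849) + 41673)) = 146998039/(36260*(√1949 + 41673)) = 146998039/(36260*(41673 + √1949))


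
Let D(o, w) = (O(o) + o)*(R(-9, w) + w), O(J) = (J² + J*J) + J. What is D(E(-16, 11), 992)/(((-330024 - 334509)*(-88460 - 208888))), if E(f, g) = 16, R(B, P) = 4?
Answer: 45152/16466463207 ≈ 2.7421e-6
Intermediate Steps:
O(J) = J + 2*J² (O(J) = (J² + J²) + J = 2*J² + J = J + 2*J²)
D(o, w) = (4 + w)*(o + o*(1 + 2*o)) (D(o, w) = (o*(1 + 2*o) + o)*(4 + w) = (o + o*(1 + 2*o))*(4 + w) = (4 + w)*(o + o*(1 + 2*o)))
D(E(-16, 11), 992)/(((-330024 - 334509)*(-88460 - 208888))) = (2*16*(4 + 992 + 4*16 + 16*992))/(((-330024 - 334509)*(-88460 - 208888))) = (2*16*(4 + 992 + 64 + 15872))/((-664533*(-297348))) = (2*16*16932)/197597558484 = 541824*(1/197597558484) = 45152/16466463207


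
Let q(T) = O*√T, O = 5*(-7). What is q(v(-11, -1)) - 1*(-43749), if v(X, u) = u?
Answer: 43749 - 35*I ≈ 43749.0 - 35.0*I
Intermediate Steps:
O = -35
q(T) = -35*√T
q(v(-11, -1)) - 1*(-43749) = -35*I - 1*(-43749) = -35*I + 43749 = 43749 - 35*I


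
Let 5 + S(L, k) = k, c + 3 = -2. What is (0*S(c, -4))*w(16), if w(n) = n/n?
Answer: 0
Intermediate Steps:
c = -5 (c = -3 - 2 = -5)
S(L, k) = -5 + k
w(n) = 1
(0*S(c, -4))*w(16) = (0*(-5 - 4))*1 = (0*(-9))*1 = 0*1 = 0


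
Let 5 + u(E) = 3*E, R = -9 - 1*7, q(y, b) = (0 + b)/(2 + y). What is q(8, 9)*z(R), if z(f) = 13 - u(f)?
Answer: 297/5 ≈ 59.400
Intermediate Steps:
q(y, b) = b/(2 + y)
R = -16 (R = -9 - 7 = -16)
u(E) = -5 + 3*E
z(f) = 18 - 3*f (z(f) = 13 - (-5 + 3*f) = 13 + (5 - 3*f) = 18 - 3*f)
q(8, 9)*z(R) = (9/(2 + 8))*(18 - 3*(-16)) = (9/10)*(18 + 48) = (9*(⅒))*66 = (9/10)*66 = 297/5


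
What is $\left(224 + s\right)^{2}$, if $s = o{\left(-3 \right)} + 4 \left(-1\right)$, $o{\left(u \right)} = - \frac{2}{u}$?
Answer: $\frac{438244}{9} \approx 48694.0$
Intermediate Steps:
$s = - \frac{10}{3}$ ($s = - \frac{2}{-3} + 4 \left(-1\right) = \left(-2\right) \left(- \frac{1}{3}\right) - 4 = \frac{2}{3} - 4 = - \frac{10}{3} \approx -3.3333$)
$\left(224 + s\right)^{2} = \left(224 - \frac{10}{3}\right)^{2} = \left(\frac{662}{3}\right)^{2} = \frac{438244}{9}$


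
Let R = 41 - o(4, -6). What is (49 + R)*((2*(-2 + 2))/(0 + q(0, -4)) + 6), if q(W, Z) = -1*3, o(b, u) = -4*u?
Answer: 396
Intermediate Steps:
q(W, Z) = -3
R = 17 (R = 41 - (-4)*(-6) = 41 - 1*24 = 41 - 24 = 17)
(49 + R)*((2*(-2 + 2))/(0 + q(0, -4)) + 6) = (49 + 17)*((2*(-2 + 2))/(0 - 3) + 6) = 66*((2*0)/(-3) + 6) = 66*(0*(-1/3) + 6) = 66*(0 + 6) = 66*6 = 396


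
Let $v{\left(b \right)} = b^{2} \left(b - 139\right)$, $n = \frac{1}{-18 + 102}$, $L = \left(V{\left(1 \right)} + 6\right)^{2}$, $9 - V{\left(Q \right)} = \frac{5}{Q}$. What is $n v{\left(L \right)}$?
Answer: $- \frac{32500}{7} \approx -4642.9$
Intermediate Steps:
$V{\left(Q \right)} = 9 - \frac{5}{Q}$
$L = 100$ ($L = \left(\left(9 - \frac{5}{1}\right) + 6\right)^{2} = \left(\left(9 - 5\right) + 6\right)^{2} = \left(4 + 6\right)^{2} = 10^{2} = 100$)
$n = \frac{1}{84} \approx 0.011905$
$v{\left(b \right)} = b^{2} \left(-139 + b\right)$
$n v{\left(L \right)} = \frac{100^{2} \left(-139 + 100\right)}{84} = \frac{10000 \left(-39\right)}{84} = \frac{1}{84} \left(-390000\right) = - \frac{32500}{7}$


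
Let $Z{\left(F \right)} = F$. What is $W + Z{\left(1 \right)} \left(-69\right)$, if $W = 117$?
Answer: $48$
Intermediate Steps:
$W + Z{\left(1 \right)} \left(-69\right) = 117 + 1 \left(-69\right) = 117 - 69 = 48$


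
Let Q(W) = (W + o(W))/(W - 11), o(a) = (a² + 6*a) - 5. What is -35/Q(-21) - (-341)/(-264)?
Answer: 17921/6936 ≈ 2.5838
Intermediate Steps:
o(a) = -5 + a² + 6*a
Q(W) = (-5 + W² + 7*W)/(-11 + W) (Q(W) = (W + (-5 + W² + 6*W))/(W - 11) = (-5 + W² + 7*W)/(-11 + W))
-35/Q(-21) - (-341)/(-264) = -35*(-11 - 21)/(-5 + (-21)² + 7*(-21)) - (-341)/(-264) = -35*(-32/(-5 + 441 - 147)) - (-341)*(-1)/264 = -35/((-1/32*289)) - 1*31/24 = -35/(-289/32) - 31/24 = -35*(-32/289) - 31/24 = 1120/289 - 31/24 = 17921/6936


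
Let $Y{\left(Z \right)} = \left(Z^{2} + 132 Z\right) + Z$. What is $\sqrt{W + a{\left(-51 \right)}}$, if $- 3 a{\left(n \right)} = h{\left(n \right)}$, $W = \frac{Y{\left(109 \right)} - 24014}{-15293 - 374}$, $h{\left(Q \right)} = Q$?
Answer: $\frac{5 \sqrt{165427853}}{15667} \approx 4.1048$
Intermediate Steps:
$Y{\left(Z \right)} = Z^{2} + 133 Z$
$W = - \frac{2364}{15667}$ ($W = \frac{109 \left(133 + 109\right) - 24014}{-15293 - 374} = \frac{109 \cdot 242 - 24014}{-15667} = \left(26378 - 24014\right) \left(- \frac{1}{15667}\right) = 2364 \left(- \frac{1}{15667}\right) = - \frac{2364}{15667} \approx -0.15089$)
$a{\left(n \right)} = - \frac{n}{3}$
$\sqrt{W + a{\left(-51 \right)}} = \sqrt{- \frac{2364}{15667} - -17} = \sqrt{- \frac{2364}{15667} + 17} = \sqrt{\frac{263975}{15667}} = \frac{5 \sqrt{165427853}}{15667}$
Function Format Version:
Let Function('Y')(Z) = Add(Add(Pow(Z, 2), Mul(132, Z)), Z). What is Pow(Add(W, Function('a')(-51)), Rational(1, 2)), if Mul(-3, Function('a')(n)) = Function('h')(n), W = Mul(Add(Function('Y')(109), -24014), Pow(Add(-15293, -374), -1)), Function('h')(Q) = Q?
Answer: Mul(Rational(5, 15667), Pow(165427853, Rational(1, 2))) ≈ 4.1048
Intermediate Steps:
Function('Y')(Z) = Add(Pow(Z, 2), Mul(133, Z))
W = Rational(-2364, 15667) (W = Mul(Add(Mul(109, Add(133, 109)), -24014), Pow(Add(-15293, -374), -1)) = Mul(Add(Mul(109, 242), -24014), Pow(-15667, -1)) = Mul(Add(26378, -24014), Rational(-1, 15667)) = Mul(2364, Rational(-1, 15667)) = Rational(-2364, 15667) ≈ -0.15089)
Function('a')(n) = Mul(Rational(-1, 3), n)
Pow(Add(W, Function('a')(-51)), Rational(1, 2)) = Pow(Add(Rational(-2364, 15667), Mul(Rational(-1, 3), -51)), Rational(1, 2)) = Pow(Add(Rational(-2364, 15667), 17), Rational(1, 2)) = Pow(Rational(263975, 15667), Rational(1, 2)) = Mul(Rational(5, 15667), Pow(165427853, Rational(1, 2)))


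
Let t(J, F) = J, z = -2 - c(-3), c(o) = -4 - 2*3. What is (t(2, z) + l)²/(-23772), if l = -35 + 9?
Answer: -48/1981 ≈ -0.024230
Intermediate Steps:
c(o) = -10 (c(o) = -4 - 6 = -10)
z = 8 (z = -2 - 1*(-10) = -2 + 10 = 8)
l = -26
(t(2, z) + l)²/(-23772) = (2 - 26)²/(-23772) = (-24)²*(-1/23772) = 576*(-1/23772) = -48/1981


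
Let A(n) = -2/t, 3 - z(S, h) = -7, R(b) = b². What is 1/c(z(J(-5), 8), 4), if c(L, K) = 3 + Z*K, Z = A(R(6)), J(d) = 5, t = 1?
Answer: -⅕ ≈ -0.20000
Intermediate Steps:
z(S, h) = 10 (z(S, h) = 3 - 1*(-7) = 3 + 7 = 10)
A(n) = -2 (A(n) = -2/1 = -2*1 = -2)
Z = -2
c(L, K) = 3 - 2*K
1/c(z(J(-5), 8), 4) = 1/(3 - 2*4) = 1/(3 - 8) = 1/(-5) = -⅕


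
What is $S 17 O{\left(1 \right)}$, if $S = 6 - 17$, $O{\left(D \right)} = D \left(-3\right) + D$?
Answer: $374$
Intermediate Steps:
$O{\left(D \right)} = - 2 D$ ($O{\left(D \right)} = - 3 D + D = - 2 D$)
$S = -11$ ($S = 6 - 17 = -11$)
$S 17 O{\left(1 \right)} = \left(-11\right) 17 \left(\left(-2\right) 1\right) = \left(-187\right) \left(-2\right) = 374$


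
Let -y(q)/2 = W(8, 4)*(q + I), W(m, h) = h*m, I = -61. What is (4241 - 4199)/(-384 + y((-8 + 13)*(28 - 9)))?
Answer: -21/1280 ≈ -0.016406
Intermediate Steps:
y(q) = 3904 - 64*q (y(q) = -2*4*8*(q - 61) = -64*(-61 + q) = -2*(-1952 + 32*q) = 3904 - 64*q)
(4241 - 4199)/(-384 + y((-8 + 13)*(28 - 9))) = (4241 - 4199)/(-384 + (3904 - 64*(-8 + 13)*(28 - 9))) = 42/(-384 + (3904 - 320*19)) = 42/(-384 + (3904 - 64*95)) = 42/(-384 + (3904 - 6080)) = 42/(-384 - 2176) = 42/(-2560) = 42*(-1/2560) = -21/1280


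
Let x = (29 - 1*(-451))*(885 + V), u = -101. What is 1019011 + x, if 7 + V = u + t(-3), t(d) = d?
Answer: 1390531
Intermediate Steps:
V = -111 (V = -7 + (-101 - 3) = -7 - 104 = -111)
x = 371520 (x = (29 - 1*(-451))*(885 - 111) = (29 + 451)*774 = 480*774 = 371520)
1019011 + x = 1019011 + 371520 = 1390531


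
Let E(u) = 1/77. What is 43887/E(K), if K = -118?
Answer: 3379299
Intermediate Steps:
E(u) = 1/77
43887/E(K) = 43887/(1/77) = 43887*77 = 3379299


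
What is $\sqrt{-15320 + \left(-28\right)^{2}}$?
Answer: $2 i \sqrt{3634} \approx 120.57 i$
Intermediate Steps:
$\sqrt{-15320 + \left(-28\right)^{2}} = \sqrt{-15320 + 784} = \sqrt{-14536} = 2 i \sqrt{3634}$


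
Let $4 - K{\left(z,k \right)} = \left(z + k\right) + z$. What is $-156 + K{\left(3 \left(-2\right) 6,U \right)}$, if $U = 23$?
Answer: $-103$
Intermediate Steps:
$K{\left(z,k \right)} = 4 - k - 2 z$ ($K{\left(z,k \right)} = 4 - \left(\left(z + k\right) + z\right) = 4 - \left(\left(k + z\right) + z\right) = 4 - \left(k + 2 z\right) = 4 - k - 2 z$)
$-156 + K{\left(3 \left(-2\right) 6,U \right)} = -156 - \left(19 + 2 \cdot 3 \left(-2\right) 6\right) = -156 - \left(19 + 2 \left(-6\right) 6\right) = -156 - -53 = -156 + \left(4 - 23 + 72\right) = -156 + 53 = -103$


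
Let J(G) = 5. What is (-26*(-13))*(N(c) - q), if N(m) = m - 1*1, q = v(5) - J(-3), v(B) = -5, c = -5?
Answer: 1352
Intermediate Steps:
q = -10 (q = -5 - 1*5 = -5 - 5 = -10)
N(m) = -1 + m (N(m) = m - 1 = -1 + m)
(-26*(-13))*(N(c) - q) = (-26*(-13))*((-1 - 5) - 1*(-10)) = 338*(-6 + 10) = 338*4 = 1352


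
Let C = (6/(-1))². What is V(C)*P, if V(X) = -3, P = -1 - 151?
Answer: 456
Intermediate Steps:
C = 36 (C = (6*(-1))² = (-6)² = 36)
P = -152
V(C)*P = -3*(-152) = 456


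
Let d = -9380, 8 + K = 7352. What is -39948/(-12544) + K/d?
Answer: 2523117/1050560 ≈ 2.4017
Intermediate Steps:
K = 7344 (K = -8 + 7352 = 7344)
-39948/(-12544) + K/d = -39948/(-12544) + 7344/(-9380) = -39948*(-1/12544) + 7344*(-1/9380) = 9987/3136 - 1836/2345 = 2523117/1050560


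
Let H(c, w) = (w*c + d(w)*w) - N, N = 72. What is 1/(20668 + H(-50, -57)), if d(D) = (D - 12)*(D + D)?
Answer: -1/424916 ≈ -2.3534e-6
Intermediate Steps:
d(D) = 2*D*(-12 + D) (d(D) = (-12 + D)*(2*D) = 2*D*(-12 + D))
H(c, w) = -72 + c*w + 2*w**2*(-12 + w) (H(c, w) = (w*c + (2*w*(-12 + w))*w) - 1*72 = (c*w + 2*w**2*(-12 + w)) - 72 = -72 + c*w + 2*w**2*(-12 + w))
1/(20668 + H(-50, -57)) = 1/(20668 + (-72 - 50*(-57) + 2*(-57)**2*(-12 - 57))) = 1/(20668 + (-72 + 2850 + 2*3249*(-69))) = 1/(20668 + (-72 + 2850 - 448362)) = 1/(20668 - 445584) = 1/(-424916) = -1/424916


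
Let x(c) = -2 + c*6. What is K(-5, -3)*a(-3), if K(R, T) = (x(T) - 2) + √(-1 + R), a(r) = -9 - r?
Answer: 132 - 6*I*√6 ≈ 132.0 - 14.697*I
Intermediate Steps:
x(c) = -2 + 6*c
K(R, T) = -4 + √(-1 + R) + 6*T (K(R, T) = ((-2 + 6*T) - 2) + √(-1 + R) = (-4 + 6*T) + √(-1 + R) = -4 + √(-1 + R) + 6*T)
K(-5, -3)*a(-3) = (-4 + √(-1 - 5) + 6*(-3))*(-9 - 1*(-3)) = (-4 + √(-6) - 18)*(-9 + 3) = (-4 + I*√6 - 18)*(-6) = (-22 + I*√6)*(-6) = 132 - 6*I*√6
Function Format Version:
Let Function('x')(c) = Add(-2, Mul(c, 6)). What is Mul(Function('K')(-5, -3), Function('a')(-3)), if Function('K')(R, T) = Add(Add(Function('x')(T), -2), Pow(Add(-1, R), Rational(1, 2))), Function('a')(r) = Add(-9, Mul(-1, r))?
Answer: Add(132, Mul(-6, I, Pow(6, Rational(1, 2)))) ≈ Add(132.00, Mul(-14.697, I))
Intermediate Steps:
Function('x')(c) = Add(-2, Mul(6, c))
Function('K')(R, T) = Add(-4, Pow(Add(-1, R), Rational(1, 2)), Mul(6, T)) (Function('K')(R, T) = Add(Add(Add(-2, Mul(6, T)), -2), Pow(Add(-1, R), Rational(1, 2))) = Add(Add(-4, Mul(6, T)), Pow(Add(-1, R), Rational(1, 2))) = Add(-4, Pow(Add(-1, R), Rational(1, 2)), Mul(6, T)))
Mul(Function('K')(-5, -3), Function('a')(-3)) = Mul(Add(-4, Pow(Add(-1, -5), Rational(1, 2)), Mul(6, -3)), Add(-9, Mul(-1, -3))) = Mul(Add(-4, Pow(-6, Rational(1, 2)), -18), Add(-9, 3)) = Mul(Add(-4, Mul(I, Pow(6, Rational(1, 2))), -18), -6) = Mul(Add(-22, Mul(I, Pow(6, Rational(1, 2)))), -6) = Add(132, Mul(-6, I, Pow(6, Rational(1, 2))))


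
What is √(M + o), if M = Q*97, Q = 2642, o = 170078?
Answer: 4*√26647 ≈ 652.96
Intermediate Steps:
M = 256274 (M = 2642*97 = 256274)
√(M + o) = √(256274 + 170078) = √426352 = 4*√26647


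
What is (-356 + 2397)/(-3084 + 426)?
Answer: -2041/2658 ≈ -0.76787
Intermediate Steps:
(-356 + 2397)/(-3084 + 426) = 2041/(-2658) = 2041*(-1/2658) = -2041/2658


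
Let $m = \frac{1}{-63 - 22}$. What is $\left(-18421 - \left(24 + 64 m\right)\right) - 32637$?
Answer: $- \frac{4341906}{85} \approx -51081.0$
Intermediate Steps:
$m = - \frac{1}{85}$ ($m = \frac{1}{-85} = - \frac{1}{85} \approx -0.011765$)
$\left(-18421 - \left(24 + 64 m\right)\right) - 32637 = \left(-18421 - \frac{1976}{85}\right) - 32637 = - \frac{1567761}{85} - 32637 = - \frac{4341906}{85}$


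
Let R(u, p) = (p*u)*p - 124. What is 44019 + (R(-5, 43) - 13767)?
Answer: 20883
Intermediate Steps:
R(u, p) = -124 + u*p² (R(u, p) = u*p² - 124 = -124 + u*p²)
44019 + (R(-5, 43) - 13767) = 44019 + ((-124 - 5*43²) - 13767) = 44019 + ((-124 - 5*1849) - 13767) = 44019 + ((-124 - 9245) - 13767) = 44019 + (-9369 - 13767) = 44019 - 23136 = 20883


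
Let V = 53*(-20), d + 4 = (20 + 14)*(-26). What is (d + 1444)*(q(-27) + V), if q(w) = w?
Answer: -604372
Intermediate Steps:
d = -888 (d = -4 + (20 + 14)*(-26) = -4 + 34*(-26) = -4 - 884 = -888)
V = -1060
(d + 1444)*(q(-27) + V) = (-888 + 1444)*(-27 - 1060) = 556*(-1087) = -604372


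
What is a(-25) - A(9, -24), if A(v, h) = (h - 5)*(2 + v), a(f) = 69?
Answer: 388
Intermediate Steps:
A(v, h) = (-5 + h)*(2 + v)
a(-25) - A(9, -24) = 69 - (-10 - 5*9 + 2*(-24) - 24*9) = 69 - (-10 - 45 - 48 - 216) = 69 - 1*(-319) = 69 + 319 = 388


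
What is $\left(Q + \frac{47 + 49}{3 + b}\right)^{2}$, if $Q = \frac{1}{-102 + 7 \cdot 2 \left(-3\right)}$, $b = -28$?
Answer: $\frac{191794801}{12960000} \approx 14.799$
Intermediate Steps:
$Q = - \frac{1}{144}$ ($Q = \frac{1}{-102 + 7 \left(-6\right)} = \frac{1}{-102 - 42} = \frac{1}{-144} = - \frac{1}{144} \approx -0.0069444$)
$\left(Q + \frac{47 + 49}{3 + b}\right)^{2} = \left(- \frac{1}{144} + \frac{47 + 49}{3 - 28}\right)^{2} = \left(- \frac{1}{144} + \frac{96}{-25}\right)^{2} = \left(- \frac{1}{144} + 96 \left(- \frac{1}{25}\right)\right)^{2} = \left(- \frac{1}{144} - \frac{96}{25}\right)^{2} = \left(- \frac{13849}{3600}\right)^{2} = \frac{191794801}{12960000}$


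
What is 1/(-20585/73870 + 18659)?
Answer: 14774/275663949 ≈ 5.3594e-5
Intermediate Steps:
1/(-20585/73870 + 18659) = 1/(-20585*1/73870 + 18659) = 1/(-4117/14774 + 18659) = 1/(275663949/14774) = 14774/275663949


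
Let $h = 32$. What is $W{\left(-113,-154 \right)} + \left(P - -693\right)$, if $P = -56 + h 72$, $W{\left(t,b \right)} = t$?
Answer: $2828$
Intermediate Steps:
$P = 2248$ ($P = -56 + 32 \cdot 72 = -56 + 2304 = 2248$)
$W{\left(-113,-154 \right)} + \left(P - -693\right) = -113 + \left(2248 - -693\right) = -113 + \left(2248 + 693\right) = -113 + 2941 = 2828$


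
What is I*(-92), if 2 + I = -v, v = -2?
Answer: 0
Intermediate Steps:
I = 0 (I = -2 - 1*(-2) = -2 + 2 = 0)
I*(-92) = 0*(-92) = 0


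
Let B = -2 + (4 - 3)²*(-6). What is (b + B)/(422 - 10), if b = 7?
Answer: -1/412 ≈ -0.0024272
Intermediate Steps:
B = -8 (B = -2 + 1²*(-6) = -2 + 1*(-6) = -2 - 6 = -8)
(b + B)/(422 - 10) = (7 - 8)/(422 - 10) = -1/412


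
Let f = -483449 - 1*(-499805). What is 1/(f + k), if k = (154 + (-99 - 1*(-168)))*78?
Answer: 1/33750 ≈ 2.9630e-5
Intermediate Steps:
k = 17394 (k = (154 + (-99 + 168))*78 = (154 + 69)*78 = 223*78 = 17394)
f = 16356 (f = -483449 + 499805 = 16356)
1/(f + k) = 1/(16356 + 17394) = 1/33750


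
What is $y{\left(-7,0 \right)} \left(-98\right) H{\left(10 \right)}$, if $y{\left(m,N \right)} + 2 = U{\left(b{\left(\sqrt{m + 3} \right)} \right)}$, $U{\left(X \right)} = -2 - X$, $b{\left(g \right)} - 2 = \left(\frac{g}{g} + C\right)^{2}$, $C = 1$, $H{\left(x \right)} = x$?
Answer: $9800$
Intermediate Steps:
$b{\left(g \right)} = 6$ ($b{\left(g \right)} = 2 + \left(\frac{g}{g} + 1\right)^{2} = 2 + \left(1 + 1\right)^{2} = 2 + 2^{2} = 2 + 4 = 6$)
$y{\left(m,N \right)} = -10$ ($y{\left(m,N \right)} = -2 - 8 = -10$)
$y{\left(-7,0 \right)} \left(-98\right) H{\left(10 \right)} = \left(-10\right) \left(-98\right) 10 = 980 \cdot 10 = 9800$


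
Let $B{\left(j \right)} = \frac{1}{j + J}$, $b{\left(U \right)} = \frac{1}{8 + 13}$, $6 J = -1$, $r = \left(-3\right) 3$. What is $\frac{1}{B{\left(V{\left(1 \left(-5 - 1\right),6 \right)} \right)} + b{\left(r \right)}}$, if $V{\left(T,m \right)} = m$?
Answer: $\frac{105}{23} \approx 4.5652$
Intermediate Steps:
$r = -9$
$J = - \frac{1}{6}$ ($J = \frac{1}{6} \left(-1\right) = - \frac{1}{6} \approx -0.16667$)
$b{\left(U \right)} = \frac{1}{21}$
$B{\left(j \right)} = \frac{1}{- \frac{1}{6} + j}$ ($B{\left(j \right)} = \frac{1}{j - \frac{1}{6}} = \frac{1}{- \frac{1}{6} + j}$)
$\frac{1}{B{\left(V{\left(1 \left(-5 - 1\right),6 \right)} \right)} + b{\left(r \right)}} = \frac{1}{\frac{6}{-1 + 6 \cdot 6} + \frac{1}{21}} = \frac{1}{\frac{6}{-1 + 36} + \frac{1}{21}} = \frac{1}{\frac{6}{35} + \frac{1}{21}} = \frac{1}{\frac{23}{105}} = \frac{105}{23}$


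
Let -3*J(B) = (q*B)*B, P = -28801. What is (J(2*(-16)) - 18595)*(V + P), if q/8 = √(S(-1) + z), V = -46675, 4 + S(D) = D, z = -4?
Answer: 1403476220 + 618299392*I ≈ 1.4035e+9 + 6.183e+8*I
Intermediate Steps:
S(D) = -4 + D
q = 24*I (q = 8*√((-4 - 1) - 4) = 8*√(-5 - 4) = 8*√(-9) = 8*(3*I) = 24*I ≈ 24.0*I)
J(B) = -8*I*B² (J(B) = -(24*I)*B*B/3 = -24*I*B*B/3 = -8*I*B²)
(J(2*(-16)) - 18595)*(V + P) = (-8*I*(2*(-16))² - 18595)*(-46675 - 28801) = (-8*I*(-32)² - 18595)*(-75476) = (-8*I*1024 - 18595)*(-75476) = (-8192*I - 18595)*(-75476) = (-18595 - 8192*I)*(-75476) = 1403476220 + 618299392*I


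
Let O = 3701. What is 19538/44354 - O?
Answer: -82067308/22177 ≈ -3700.6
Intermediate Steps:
19538/44354 - O = 19538/44354 - 1*3701 = 19538*(1/44354) - 3701 = 9769/22177 - 3701 = -82067308/22177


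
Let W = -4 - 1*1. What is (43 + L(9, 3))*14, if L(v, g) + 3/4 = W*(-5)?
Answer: 1883/2 ≈ 941.50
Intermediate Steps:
W = -5 (W = -4 - 1 = -5)
L(v, g) = 97/4 (L(v, g) = -¾ - 5*(-5) = -¾ + 25 = 97/4)
(43 + L(9, 3))*14 = (43 + 97/4)*14 = (269/4)*14 = 1883/2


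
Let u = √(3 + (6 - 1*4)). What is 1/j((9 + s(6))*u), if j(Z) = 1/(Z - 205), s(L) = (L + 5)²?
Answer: -205 + 130*√5 ≈ 85.689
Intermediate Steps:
s(L) = (5 + L)²
u = √5 (u = √(3 + (6 - 4)) = √(3 + 2) = √5 ≈ 2.2361)
j(Z) = 1/(-205 + Z)
1/j((9 + s(6))*u) = 1/(1/(-205 + (9 + (5 + 6)²)*√5)) = 1/(1/(-205 + (9 + 11²)*√5)) = 1/(1/(-205 + (9 + 121)*√5)) = 1/(1/(-205 + 130*√5)) = -205 + 130*√5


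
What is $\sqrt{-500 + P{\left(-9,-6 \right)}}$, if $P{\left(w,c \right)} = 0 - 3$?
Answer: $i \sqrt{503} \approx 22.428 i$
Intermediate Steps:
$P{\left(w,c \right)} = -3$
$\sqrt{-500 + P{\left(-9,-6 \right)}} = \sqrt{-500 - 3} = \sqrt{-503} = i \sqrt{503}$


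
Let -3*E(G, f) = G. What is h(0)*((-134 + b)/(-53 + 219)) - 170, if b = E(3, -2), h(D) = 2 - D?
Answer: -14245/83 ≈ -171.63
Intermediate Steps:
E(G, f) = -G/3
b = -1 (b = -1/3*3 = -1)
h(0)*((-134 + b)/(-53 + 219)) - 170 = (2 - 1*0)*((-134 - 1)/(-53 + 219)) - 170 = (2 + 0)*(-135/166) - 170 = 2*(-135*1/166) - 170 = 2*(-135/166) - 170 = -135/83 - 170 = -14245/83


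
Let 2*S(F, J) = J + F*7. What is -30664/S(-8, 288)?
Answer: -7666/29 ≈ -264.34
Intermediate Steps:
S(F, J) = J/2 + 7*F/2 (S(F, J) = (J + F*7)/2 = (J + 7*F)/2 = J/2 + 7*F/2)
-30664/S(-8, 288) = -30664/((½)*288 + (7/2)*(-8)) = -30664/(144 - 28) = -30664/116 = -30664*1/116 = -7666/29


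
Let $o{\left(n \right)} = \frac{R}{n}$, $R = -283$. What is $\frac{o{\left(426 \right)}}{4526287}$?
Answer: $- \frac{283}{1928198262} \approx -1.4677 \cdot 10^{-7}$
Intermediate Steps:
$o{\left(n \right)} = - \frac{283}{n}$
$\frac{o{\left(426 \right)}}{4526287} = \frac{\left(-283\right) \frac{1}{426}}{4526287} = \left(-283\right) \frac{1}{426} \cdot \frac{1}{4526287} = \left(- \frac{283}{426}\right) \frac{1}{4526287} = - \frac{283}{1928198262}$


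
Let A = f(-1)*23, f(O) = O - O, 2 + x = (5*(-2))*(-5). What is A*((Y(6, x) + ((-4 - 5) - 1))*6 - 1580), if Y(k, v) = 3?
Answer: 0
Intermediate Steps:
x = 48 (x = -2 + (5*(-2))*(-5) = -2 - 10*(-5) = -2 + 50 = 48)
f(O) = 0
A = 0 (A = 0*23 = 0)
A*((Y(6, x) + ((-4 - 5) - 1))*6 - 1580) = 0*((3 + ((-4 - 5) - 1))*6 - 1580) = 0*((3 + (-9 - 1))*6 - 1580) = 0*((3 - 10)*6 - 1580) = 0*(-7*6 - 1580) = 0*(-42 - 1580) = 0*(-1622) = 0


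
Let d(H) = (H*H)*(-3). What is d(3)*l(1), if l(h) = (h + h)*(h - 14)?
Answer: 702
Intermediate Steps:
d(H) = -3*H**2 (d(H) = H**2*(-3) = -3*H**2)
l(h) = 2*h*(-14 + h) (l(h) = (2*h)*(-14 + h) = 2*h*(-14 + h))
d(3)*l(1) = (-3*3**2)*(2*1*(-14 + 1)) = (-3*9)*(2*1*(-13)) = -27*(-26) = 702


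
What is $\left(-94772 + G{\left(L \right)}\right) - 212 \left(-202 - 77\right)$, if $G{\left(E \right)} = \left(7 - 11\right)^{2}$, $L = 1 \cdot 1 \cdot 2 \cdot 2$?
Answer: $-35608$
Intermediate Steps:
$L = 4$ ($L = 1 \cdot 2 \cdot 2 = 2 \cdot 2 = 4$)
$G{\left(E \right)} = 16$ ($G{\left(E \right)} = \left(-4\right)^{2} = 16$)
$\left(-94772 + G{\left(L \right)}\right) - 212 \left(-202 - 77\right) = \left(-94772 + 16\right) - 212 \left(-202 - 77\right) = -94756 - -59148 = -94756 + 59148 = -35608$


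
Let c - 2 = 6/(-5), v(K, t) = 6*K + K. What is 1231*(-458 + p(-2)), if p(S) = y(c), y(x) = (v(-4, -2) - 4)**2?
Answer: 696746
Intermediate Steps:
v(K, t) = 7*K
c = 4/5 (c = 2 + 6/(-5) = 2 + 6*(-1/5) = 2 - 6/5 = 4/5 ≈ 0.80000)
y(x) = 1024 (y(x) = (7*(-4) - 4)**2 = (-28 - 4)**2 = (-32)**2 = 1024)
p(S) = 1024
1231*(-458 + p(-2)) = 1231*(-458 + 1024) = 1231*566 = 696746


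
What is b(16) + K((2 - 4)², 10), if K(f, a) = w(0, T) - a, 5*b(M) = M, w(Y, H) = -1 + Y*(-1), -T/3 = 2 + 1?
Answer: -39/5 ≈ -7.8000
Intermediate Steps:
T = -9 (T = -3*(2 + 1) = -3*3 = -9)
w(Y, H) = -1 - Y
b(M) = M/5
K(f, a) = -1 - a (K(f, a) = (-1 - 1*0) - a = (-1 + 0) - a = -1 - a)
b(16) + K((2 - 4)², 10) = (⅕)*16 + (-1 - 1*10) = 16/5 + (-1 - 10) = 16/5 - 11 = -39/5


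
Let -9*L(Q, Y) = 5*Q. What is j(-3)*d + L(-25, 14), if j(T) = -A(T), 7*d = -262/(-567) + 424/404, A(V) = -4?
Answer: 5913881/400869 ≈ 14.753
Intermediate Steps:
L(Q, Y) = -5*Q/9
d = 86564/400869 (d = (-262/(-567) + 424/404)/7 = (-262*(-1/567) + 424*(1/404))/7 = (262/567 + 106/101)/7 = (⅐)*(86564/57267) = 86564/400869 ≈ 0.21594)
j(T) = 4 (j(T) = -1*(-4) = 4)
j(-3)*d + L(-25, 14) = 4*(86564/400869) - 5/9*(-25) = 346256/400869 + 125/9 = 5913881/400869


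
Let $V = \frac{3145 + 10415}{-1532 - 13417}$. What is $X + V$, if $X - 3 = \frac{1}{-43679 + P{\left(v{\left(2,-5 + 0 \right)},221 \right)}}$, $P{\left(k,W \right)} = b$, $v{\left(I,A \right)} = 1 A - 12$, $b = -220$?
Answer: $\frac{50868632}{24305413} \approx 2.0929$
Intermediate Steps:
$v{\left(I,A \right)} = -12 + A$ ($v{\left(I,A \right)} = A - 12 = -12 + A$)
$P{\left(k,W \right)} = -220$
$X = \frac{131696}{43899}$ ($X = 3 + \frac{1}{-43679 - 220} = 3 + \frac{1}{-43899} = 3 - \frac{1}{43899} = \frac{131696}{43899} \approx 3.0$)
$V = - \frac{4520}{4983}$ ($V = \frac{13560}{-14949} = 13560 \left(- \frac{1}{14949}\right) = - \frac{4520}{4983} \approx -0.90708$)
$X + V = \frac{131696}{43899} - \frac{4520}{4983} = \frac{50868632}{24305413}$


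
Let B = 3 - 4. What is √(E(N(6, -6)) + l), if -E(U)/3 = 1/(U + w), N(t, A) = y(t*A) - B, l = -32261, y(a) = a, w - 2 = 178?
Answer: 2*I*√169571990/145 ≈ 179.61*I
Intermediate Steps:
w = 180 (w = 2 + 178 = 180)
B = -1
N(t, A) = 1 + A*t (N(t, A) = t*A - 1*(-1) = A*t + 1 = 1 + A*t)
E(U) = -3/(180 + U) (E(U) = -3/(U + 180) = -3/(180 + U))
√(E(N(6, -6)) + l) = √(-3/(180 + (1 - 6*6)) - 32261) = √(-3/(180 + (1 - 36)) - 32261) = √(-3/(180 - 35) - 32261) = √(-3/145 - 32261) = √(-4677848/145) = 2*I*√169571990/145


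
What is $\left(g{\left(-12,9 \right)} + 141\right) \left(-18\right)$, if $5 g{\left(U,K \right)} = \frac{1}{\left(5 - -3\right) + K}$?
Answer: $- \frac{215748}{85} \approx -2538.2$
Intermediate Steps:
$g{\left(U,K \right)} = \frac{1}{5 \left(8 + K\right)}$ ($g{\left(U,K \right)} = \frac{1}{5 \left(\left(5 - -3\right) + K\right)} = \frac{1}{5 \left(\left(5 + 3\right) + K\right)} = \frac{1}{5 \left(8 + K\right)}$)
$\left(g{\left(-12,9 \right)} + 141\right) \left(-18\right) = \left(\frac{1}{5 \left(8 + 9\right)} + 141\right) \left(-18\right) = \left(\frac{1}{5 \cdot 17} + 141\right) \left(-18\right) = \left(\frac{1}{5} \cdot \frac{1}{17} + 141\right) \left(-18\right) = \left(\frac{1}{85} + 141\right) \left(-18\right) = \frac{11986}{85} \left(-18\right) = - \frac{215748}{85}$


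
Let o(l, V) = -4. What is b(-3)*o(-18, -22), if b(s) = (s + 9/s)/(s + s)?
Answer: -4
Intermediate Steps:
b(s) = (s + 9/s)/(2*s) (b(s) = (s + 9/s)/((2*s)) = (s + 9/s)*(1/(2*s)) = (s + 9/s)/(2*s))
b(-3)*o(-18, -22) = ((½)*(9 + (-3)²)/(-3)²)*(-4) = ((½)*(⅑)*(9 + 9))*(-4) = ((½)*(⅑)*18)*(-4) = 1*(-4) = -4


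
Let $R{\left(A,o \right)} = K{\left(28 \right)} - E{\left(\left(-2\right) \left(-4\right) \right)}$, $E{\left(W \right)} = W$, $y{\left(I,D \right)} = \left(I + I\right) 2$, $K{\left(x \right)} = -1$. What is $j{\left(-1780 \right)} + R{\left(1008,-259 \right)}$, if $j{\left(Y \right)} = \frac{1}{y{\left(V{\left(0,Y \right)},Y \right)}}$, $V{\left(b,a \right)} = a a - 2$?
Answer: $- \frac{114062327}{12673592} \approx -9.0$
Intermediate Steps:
$V{\left(b,a \right)} = -2 + a^{2}$ ($V{\left(b,a \right)} = a^{2} - 2 = -2 + a^{2}$)
$y{\left(I,D \right)} = 4 I$ ($y{\left(I,D \right)} = 2 I 2 = 4 I$)
$R{\left(A,o \right)} = -9$ ($R{\left(A,o \right)} = -1 - \left(-2\right) \left(-4\right) = -1 - 8 = -9$)
$j{\left(Y \right)} = \frac{1}{-8 + 4 Y^{2}}$ ($j{\left(Y \right)} = \frac{1}{4 \left(-2 + Y^{2}\right)} = \frac{1}{-8 + 4 Y^{2}}$)
$j{\left(-1780 \right)} + R{\left(1008,-259 \right)} = \frac{1}{4 \left(-2 + \left(-1780\right)^{2}\right)} - 9 = \frac{1}{4 \left(-2 + 3168400\right)} - 9 = \frac{1}{4 \cdot 3168398} - 9 = \frac{1}{4} \cdot \frac{1}{3168398} - 9 = \frac{1}{12673592} - 9 = - \frac{114062327}{12673592}$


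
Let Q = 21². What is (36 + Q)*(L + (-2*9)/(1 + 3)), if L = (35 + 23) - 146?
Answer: -88245/2 ≈ -44123.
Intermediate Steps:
L = -88 (L = 58 - 146 = -88)
Q = 441
(36 + Q)*(L + (-2*9)/(1 + 3)) = (36 + 441)*(-88 + (-2*9)/(1 + 3)) = 477*(-88 - 18/4) = 477*(-88 - 18*¼) = 477*(-88 - 9/2) = 477*(-185/2) = -88245/2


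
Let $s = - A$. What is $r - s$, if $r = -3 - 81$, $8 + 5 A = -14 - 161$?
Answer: $- \frac{603}{5} \approx -120.6$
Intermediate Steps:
$A = - \frac{183}{5}$ ($A = - \frac{8}{5} + \frac{-14 - 161}{5} = - \frac{8}{5} + \frac{1}{5} \left(-175\right) = - \frac{8}{5} - 35 = - \frac{183}{5} \approx -36.6$)
$s = \frac{183}{5}$ ($s = \left(-1\right) \left(- \frac{183}{5}\right) = \frac{183}{5} \approx 36.6$)
$r = -84$
$r - s = -84 - \frac{183}{5} = - \frac{603}{5}$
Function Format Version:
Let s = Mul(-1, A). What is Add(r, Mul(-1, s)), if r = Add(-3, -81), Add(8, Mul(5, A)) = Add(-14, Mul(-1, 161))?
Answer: Rational(-603, 5) ≈ -120.60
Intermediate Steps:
A = Rational(-183, 5) (A = Add(Rational(-8, 5), Mul(Rational(1, 5), Add(-14, Mul(-1, 161)))) = Add(Rational(-8, 5), Mul(Rational(1, 5), Add(-14, -161))) = Add(Rational(-8, 5), Mul(Rational(1, 5), -175)) = Add(Rational(-8, 5), -35) = Rational(-183, 5) ≈ -36.600)
s = Rational(183, 5) (s = Mul(-1, Rational(-183, 5)) = Rational(183, 5) ≈ 36.600)
r = -84
Add(r, Mul(-1, s)) = Add(-84, Mul(-1, Rational(183, 5))) = Add(-84, Rational(-183, 5)) = Rational(-603, 5)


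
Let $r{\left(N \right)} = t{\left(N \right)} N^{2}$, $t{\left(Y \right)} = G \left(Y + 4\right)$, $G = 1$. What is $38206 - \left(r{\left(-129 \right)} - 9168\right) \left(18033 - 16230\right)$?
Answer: $3767033485$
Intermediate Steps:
$t{\left(Y \right)} = 4 + Y$ ($t{\left(Y \right)} = 1 \left(Y + 4\right) = 1 \left(4 + Y\right) = 4 + Y$)
$r{\left(N \right)} = N^{2} \left(4 + N\right)$ ($r{\left(N \right)} = \left(4 + N\right) N^{2} = N^{2} \left(4 + N\right)$)
$38206 - \left(r{\left(-129 \right)} - 9168\right) \left(18033 - 16230\right) = 38206 - \left(\left(-129\right)^{2} \left(4 - 129\right) - 9168\right) \left(18033 - 16230\right) = 38206 - \left(16641 \left(-125\right) - 9168\right) 1803 = 38206 - \left(-2080125 - 9168\right) 1803 = 38206 - \left(-2089293\right) 1803 = 38206 - -3766995279 = 38206 + 3766995279 = 3767033485$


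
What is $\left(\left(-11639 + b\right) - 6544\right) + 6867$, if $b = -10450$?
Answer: $-21766$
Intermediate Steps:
$\left(\left(-11639 + b\right) - 6544\right) + 6867 = \left(\left(-11639 - 10450\right) - 6544\right) + 6867 = \left(-22089 - 6544\right) + 6867 = -28633 + 6867 = -21766$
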